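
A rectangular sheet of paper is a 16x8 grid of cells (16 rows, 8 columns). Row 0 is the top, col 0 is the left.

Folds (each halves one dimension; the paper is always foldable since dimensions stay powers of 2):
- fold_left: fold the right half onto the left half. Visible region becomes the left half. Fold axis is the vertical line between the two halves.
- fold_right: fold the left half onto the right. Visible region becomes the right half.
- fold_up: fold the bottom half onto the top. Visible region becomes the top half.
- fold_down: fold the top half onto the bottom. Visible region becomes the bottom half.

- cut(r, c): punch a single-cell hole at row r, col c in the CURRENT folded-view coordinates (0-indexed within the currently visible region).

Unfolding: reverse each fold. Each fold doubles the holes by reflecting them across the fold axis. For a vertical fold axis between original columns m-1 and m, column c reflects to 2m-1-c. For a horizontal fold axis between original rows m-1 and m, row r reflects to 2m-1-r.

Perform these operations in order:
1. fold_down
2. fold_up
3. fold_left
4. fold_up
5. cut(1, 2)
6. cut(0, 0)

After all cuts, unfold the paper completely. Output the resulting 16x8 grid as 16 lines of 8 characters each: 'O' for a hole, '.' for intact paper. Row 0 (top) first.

Answer: O......O
..O..O..
..O..O..
O......O
O......O
..O..O..
..O..O..
O......O
O......O
..O..O..
..O..O..
O......O
O......O
..O..O..
..O..O..
O......O

Derivation:
Op 1 fold_down: fold axis h@8; visible region now rows[8,16) x cols[0,8) = 8x8
Op 2 fold_up: fold axis h@12; visible region now rows[8,12) x cols[0,8) = 4x8
Op 3 fold_left: fold axis v@4; visible region now rows[8,12) x cols[0,4) = 4x4
Op 4 fold_up: fold axis h@10; visible region now rows[8,10) x cols[0,4) = 2x4
Op 5 cut(1, 2): punch at orig (9,2); cuts so far [(9, 2)]; region rows[8,10) x cols[0,4) = 2x4
Op 6 cut(0, 0): punch at orig (8,0); cuts so far [(8, 0), (9, 2)]; region rows[8,10) x cols[0,4) = 2x4
Unfold 1 (reflect across h@10): 4 holes -> [(8, 0), (9, 2), (10, 2), (11, 0)]
Unfold 2 (reflect across v@4): 8 holes -> [(8, 0), (8, 7), (9, 2), (9, 5), (10, 2), (10, 5), (11, 0), (11, 7)]
Unfold 3 (reflect across h@12): 16 holes -> [(8, 0), (8, 7), (9, 2), (9, 5), (10, 2), (10, 5), (11, 0), (11, 7), (12, 0), (12, 7), (13, 2), (13, 5), (14, 2), (14, 5), (15, 0), (15, 7)]
Unfold 4 (reflect across h@8): 32 holes -> [(0, 0), (0, 7), (1, 2), (1, 5), (2, 2), (2, 5), (3, 0), (3, 7), (4, 0), (4, 7), (5, 2), (5, 5), (6, 2), (6, 5), (7, 0), (7, 7), (8, 0), (8, 7), (9, 2), (9, 5), (10, 2), (10, 5), (11, 0), (11, 7), (12, 0), (12, 7), (13, 2), (13, 5), (14, 2), (14, 5), (15, 0), (15, 7)]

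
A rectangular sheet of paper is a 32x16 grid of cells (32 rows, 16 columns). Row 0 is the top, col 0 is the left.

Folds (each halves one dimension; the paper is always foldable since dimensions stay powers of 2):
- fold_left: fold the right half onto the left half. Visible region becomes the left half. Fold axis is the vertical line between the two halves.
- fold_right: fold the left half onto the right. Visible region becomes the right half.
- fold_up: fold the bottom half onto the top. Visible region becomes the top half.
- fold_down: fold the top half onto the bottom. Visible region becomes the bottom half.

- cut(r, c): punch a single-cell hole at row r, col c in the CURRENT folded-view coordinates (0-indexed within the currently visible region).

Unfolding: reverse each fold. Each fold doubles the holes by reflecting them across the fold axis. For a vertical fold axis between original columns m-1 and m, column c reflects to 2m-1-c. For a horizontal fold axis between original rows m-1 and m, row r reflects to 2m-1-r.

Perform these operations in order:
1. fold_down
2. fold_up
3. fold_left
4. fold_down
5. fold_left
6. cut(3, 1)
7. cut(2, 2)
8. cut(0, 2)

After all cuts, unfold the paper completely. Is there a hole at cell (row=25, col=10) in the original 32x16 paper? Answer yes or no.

Op 1 fold_down: fold axis h@16; visible region now rows[16,32) x cols[0,16) = 16x16
Op 2 fold_up: fold axis h@24; visible region now rows[16,24) x cols[0,16) = 8x16
Op 3 fold_left: fold axis v@8; visible region now rows[16,24) x cols[0,8) = 8x8
Op 4 fold_down: fold axis h@20; visible region now rows[20,24) x cols[0,8) = 4x8
Op 5 fold_left: fold axis v@4; visible region now rows[20,24) x cols[0,4) = 4x4
Op 6 cut(3, 1): punch at orig (23,1); cuts so far [(23, 1)]; region rows[20,24) x cols[0,4) = 4x4
Op 7 cut(2, 2): punch at orig (22,2); cuts so far [(22, 2), (23, 1)]; region rows[20,24) x cols[0,4) = 4x4
Op 8 cut(0, 2): punch at orig (20,2); cuts so far [(20, 2), (22, 2), (23, 1)]; region rows[20,24) x cols[0,4) = 4x4
Unfold 1 (reflect across v@4): 6 holes -> [(20, 2), (20, 5), (22, 2), (22, 5), (23, 1), (23, 6)]
Unfold 2 (reflect across h@20): 12 holes -> [(16, 1), (16, 6), (17, 2), (17, 5), (19, 2), (19, 5), (20, 2), (20, 5), (22, 2), (22, 5), (23, 1), (23, 6)]
Unfold 3 (reflect across v@8): 24 holes -> [(16, 1), (16, 6), (16, 9), (16, 14), (17, 2), (17, 5), (17, 10), (17, 13), (19, 2), (19, 5), (19, 10), (19, 13), (20, 2), (20, 5), (20, 10), (20, 13), (22, 2), (22, 5), (22, 10), (22, 13), (23, 1), (23, 6), (23, 9), (23, 14)]
Unfold 4 (reflect across h@24): 48 holes -> [(16, 1), (16, 6), (16, 9), (16, 14), (17, 2), (17, 5), (17, 10), (17, 13), (19, 2), (19, 5), (19, 10), (19, 13), (20, 2), (20, 5), (20, 10), (20, 13), (22, 2), (22, 5), (22, 10), (22, 13), (23, 1), (23, 6), (23, 9), (23, 14), (24, 1), (24, 6), (24, 9), (24, 14), (25, 2), (25, 5), (25, 10), (25, 13), (27, 2), (27, 5), (27, 10), (27, 13), (28, 2), (28, 5), (28, 10), (28, 13), (30, 2), (30, 5), (30, 10), (30, 13), (31, 1), (31, 6), (31, 9), (31, 14)]
Unfold 5 (reflect across h@16): 96 holes -> [(0, 1), (0, 6), (0, 9), (0, 14), (1, 2), (1, 5), (1, 10), (1, 13), (3, 2), (3, 5), (3, 10), (3, 13), (4, 2), (4, 5), (4, 10), (4, 13), (6, 2), (6, 5), (6, 10), (6, 13), (7, 1), (7, 6), (7, 9), (7, 14), (8, 1), (8, 6), (8, 9), (8, 14), (9, 2), (9, 5), (9, 10), (9, 13), (11, 2), (11, 5), (11, 10), (11, 13), (12, 2), (12, 5), (12, 10), (12, 13), (14, 2), (14, 5), (14, 10), (14, 13), (15, 1), (15, 6), (15, 9), (15, 14), (16, 1), (16, 6), (16, 9), (16, 14), (17, 2), (17, 5), (17, 10), (17, 13), (19, 2), (19, 5), (19, 10), (19, 13), (20, 2), (20, 5), (20, 10), (20, 13), (22, 2), (22, 5), (22, 10), (22, 13), (23, 1), (23, 6), (23, 9), (23, 14), (24, 1), (24, 6), (24, 9), (24, 14), (25, 2), (25, 5), (25, 10), (25, 13), (27, 2), (27, 5), (27, 10), (27, 13), (28, 2), (28, 5), (28, 10), (28, 13), (30, 2), (30, 5), (30, 10), (30, 13), (31, 1), (31, 6), (31, 9), (31, 14)]
Holes: [(0, 1), (0, 6), (0, 9), (0, 14), (1, 2), (1, 5), (1, 10), (1, 13), (3, 2), (3, 5), (3, 10), (3, 13), (4, 2), (4, 5), (4, 10), (4, 13), (6, 2), (6, 5), (6, 10), (6, 13), (7, 1), (7, 6), (7, 9), (7, 14), (8, 1), (8, 6), (8, 9), (8, 14), (9, 2), (9, 5), (9, 10), (9, 13), (11, 2), (11, 5), (11, 10), (11, 13), (12, 2), (12, 5), (12, 10), (12, 13), (14, 2), (14, 5), (14, 10), (14, 13), (15, 1), (15, 6), (15, 9), (15, 14), (16, 1), (16, 6), (16, 9), (16, 14), (17, 2), (17, 5), (17, 10), (17, 13), (19, 2), (19, 5), (19, 10), (19, 13), (20, 2), (20, 5), (20, 10), (20, 13), (22, 2), (22, 5), (22, 10), (22, 13), (23, 1), (23, 6), (23, 9), (23, 14), (24, 1), (24, 6), (24, 9), (24, 14), (25, 2), (25, 5), (25, 10), (25, 13), (27, 2), (27, 5), (27, 10), (27, 13), (28, 2), (28, 5), (28, 10), (28, 13), (30, 2), (30, 5), (30, 10), (30, 13), (31, 1), (31, 6), (31, 9), (31, 14)]

Answer: yes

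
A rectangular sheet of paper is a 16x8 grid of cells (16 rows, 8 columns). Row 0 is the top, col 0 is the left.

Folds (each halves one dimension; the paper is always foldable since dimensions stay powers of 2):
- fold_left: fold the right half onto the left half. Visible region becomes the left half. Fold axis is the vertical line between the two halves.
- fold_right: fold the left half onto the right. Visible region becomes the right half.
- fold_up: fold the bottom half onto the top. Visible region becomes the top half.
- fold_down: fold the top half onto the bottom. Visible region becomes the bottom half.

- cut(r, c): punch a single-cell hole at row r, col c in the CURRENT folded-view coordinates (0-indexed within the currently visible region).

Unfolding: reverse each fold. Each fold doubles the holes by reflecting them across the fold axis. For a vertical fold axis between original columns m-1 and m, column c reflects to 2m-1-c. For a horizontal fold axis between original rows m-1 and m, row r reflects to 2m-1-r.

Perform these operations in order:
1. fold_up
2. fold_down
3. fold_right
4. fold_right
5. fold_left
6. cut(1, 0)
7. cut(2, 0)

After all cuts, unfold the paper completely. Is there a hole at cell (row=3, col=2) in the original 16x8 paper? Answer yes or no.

Answer: no

Derivation:
Op 1 fold_up: fold axis h@8; visible region now rows[0,8) x cols[0,8) = 8x8
Op 2 fold_down: fold axis h@4; visible region now rows[4,8) x cols[0,8) = 4x8
Op 3 fold_right: fold axis v@4; visible region now rows[4,8) x cols[4,8) = 4x4
Op 4 fold_right: fold axis v@6; visible region now rows[4,8) x cols[6,8) = 4x2
Op 5 fold_left: fold axis v@7; visible region now rows[4,8) x cols[6,7) = 4x1
Op 6 cut(1, 0): punch at orig (5,6); cuts so far [(5, 6)]; region rows[4,8) x cols[6,7) = 4x1
Op 7 cut(2, 0): punch at orig (6,6); cuts so far [(5, 6), (6, 6)]; region rows[4,8) x cols[6,7) = 4x1
Unfold 1 (reflect across v@7): 4 holes -> [(5, 6), (5, 7), (6, 6), (6, 7)]
Unfold 2 (reflect across v@6): 8 holes -> [(5, 4), (5, 5), (5, 6), (5, 7), (6, 4), (6, 5), (6, 6), (6, 7)]
Unfold 3 (reflect across v@4): 16 holes -> [(5, 0), (5, 1), (5, 2), (5, 3), (5, 4), (5, 5), (5, 6), (5, 7), (6, 0), (6, 1), (6, 2), (6, 3), (6, 4), (6, 5), (6, 6), (6, 7)]
Unfold 4 (reflect across h@4): 32 holes -> [(1, 0), (1, 1), (1, 2), (1, 3), (1, 4), (1, 5), (1, 6), (1, 7), (2, 0), (2, 1), (2, 2), (2, 3), (2, 4), (2, 5), (2, 6), (2, 7), (5, 0), (5, 1), (5, 2), (5, 3), (5, 4), (5, 5), (5, 6), (5, 7), (6, 0), (6, 1), (6, 2), (6, 3), (6, 4), (6, 5), (6, 6), (6, 7)]
Unfold 5 (reflect across h@8): 64 holes -> [(1, 0), (1, 1), (1, 2), (1, 3), (1, 4), (1, 5), (1, 6), (1, 7), (2, 0), (2, 1), (2, 2), (2, 3), (2, 4), (2, 5), (2, 6), (2, 7), (5, 0), (5, 1), (5, 2), (5, 3), (5, 4), (5, 5), (5, 6), (5, 7), (6, 0), (6, 1), (6, 2), (6, 3), (6, 4), (6, 5), (6, 6), (6, 7), (9, 0), (9, 1), (9, 2), (9, 3), (9, 4), (9, 5), (9, 6), (9, 7), (10, 0), (10, 1), (10, 2), (10, 3), (10, 4), (10, 5), (10, 6), (10, 7), (13, 0), (13, 1), (13, 2), (13, 3), (13, 4), (13, 5), (13, 6), (13, 7), (14, 0), (14, 1), (14, 2), (14, 3), (14, 4), (14, 5), (14, 6), (14, 7)]
Holes: [(1, 0), (1, 1), (1, 2), (1, 3), (1, 4), (1, 5), (1, 6), (1, 7), (2, 0), (2, 1), (2, 2), (2, 3), (2, 4), (2, 5), (2, 6), (2, 7), (5, 0), (5, 1), (5, 2), (5, 3), (5, 4), (5, 5), (5, 6), (5, 7), (6, 0), (6, 1), (6, 2), (6, 3), (6, 4), (6, 5), (6, 6), (6, 7), (9, 0), (9, 1), (9, 2), (9, 3), (9, 4), (9, 5), (9, 6), (9, 7), (10, 0), (10, 1), (10, 2), (10, 3), (10, 4), (10, 5), (10, 6), (10, 7), (13, 0), (13, 1), (13, 2), (13, 3), (13, 4), (13, 5), (13, 6), (13, 7), (14, 0), (14, 1), (14, 2), (14, 3), (14, 4), (14, 5), (14, 6), (14, 7)]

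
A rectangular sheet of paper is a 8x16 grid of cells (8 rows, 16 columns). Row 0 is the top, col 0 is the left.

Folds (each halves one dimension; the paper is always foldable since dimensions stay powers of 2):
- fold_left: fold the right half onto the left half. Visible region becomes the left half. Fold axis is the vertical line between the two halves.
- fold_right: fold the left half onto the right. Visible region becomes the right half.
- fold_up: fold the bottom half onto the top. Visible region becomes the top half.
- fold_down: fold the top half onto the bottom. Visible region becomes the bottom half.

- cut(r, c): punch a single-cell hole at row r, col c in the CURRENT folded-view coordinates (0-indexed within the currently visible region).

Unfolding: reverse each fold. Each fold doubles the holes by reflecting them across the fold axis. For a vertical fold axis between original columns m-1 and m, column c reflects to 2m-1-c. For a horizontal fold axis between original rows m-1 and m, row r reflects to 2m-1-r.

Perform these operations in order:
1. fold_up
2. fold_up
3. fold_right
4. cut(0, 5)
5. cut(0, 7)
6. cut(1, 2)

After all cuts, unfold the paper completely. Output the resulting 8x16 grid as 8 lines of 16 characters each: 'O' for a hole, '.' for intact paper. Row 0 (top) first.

Op 1 fold_up: fold axis h@4; visible region now rows[0,4) x cols[0,16) = 4x16
Op 2 fold_up: fold axis h@2; visible region now rows[0,2) x cols[0,16) = 2x16
Op 3 fold_right: fold axis v@8; visible region now rows[0,2) x cols[8,16) = 2x8
Op 4 cut(0, 5): punch at orig (0,13); cuts so far [(0, 13)]; region rows[0,2) x cols[8,16) = 2x8
Op 5 cut(0, 7): punch at orig (0,15); cuts so far [(0, 13), (0, 15)]; region rows[0,2) x cols[8,16) = 2x8
Op 6 cut(1, 2): punch at orig (1,10); cuts so far [(0, 13), (0, 15), (1, 10)]; region rows[0,2) x cols[8,16) = 2x8
Unfold 1 (reflect across v@8): 6 holes -> [(0, 0), (0, 2), (0, 13), (0, 15), (1, 5), (1, 10)]
Unfold 2 (reflect across h@2): 12 holes -> [(0, 0), (0, 2), (0, 13), (0, 15), (1, 5), (1, 10), (2, 5), (2, 10), (3, 0), (3, 2), (3, 13), (3, 15)]
Unfold 3 (reflect across h@4): 24 holes -> [(0, 0), (0, 2), (0, 13), (0, 15), (1, 5), (1, 10), (2, 5), (2, 10), (3, 0), (3, 2), (3, 13), (3, 15), (4, 0), (4, 2), (4, 13), (4, 15), (5, 5), (5, 10), (6, 5), (6, 10), (7, 0), (7, 2), (7, 13), (7, 15)]

Answer: O.O..........O.O
.....O....O.....
.....O....O.....
O.O..........O.O
O.O..........O.O
.....O....O.....
.....O....O.....
O.O..........O.O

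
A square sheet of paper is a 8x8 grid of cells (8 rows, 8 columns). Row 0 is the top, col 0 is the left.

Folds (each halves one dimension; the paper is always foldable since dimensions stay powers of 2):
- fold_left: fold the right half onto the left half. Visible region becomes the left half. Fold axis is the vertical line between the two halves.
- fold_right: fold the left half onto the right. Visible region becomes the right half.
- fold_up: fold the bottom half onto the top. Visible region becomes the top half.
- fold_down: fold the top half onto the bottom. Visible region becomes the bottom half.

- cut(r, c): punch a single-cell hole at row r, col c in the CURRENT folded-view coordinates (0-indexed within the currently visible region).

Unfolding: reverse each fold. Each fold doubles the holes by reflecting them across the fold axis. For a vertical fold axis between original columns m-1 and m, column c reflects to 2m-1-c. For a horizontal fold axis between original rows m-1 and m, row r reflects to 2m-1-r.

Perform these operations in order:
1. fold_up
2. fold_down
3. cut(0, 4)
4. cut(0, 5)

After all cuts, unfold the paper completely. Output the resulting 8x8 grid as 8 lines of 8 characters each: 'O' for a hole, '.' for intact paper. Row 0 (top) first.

Answer: ........
....OO..
....OO..
........
........
....OO..
....OO..
........

Derivation:
Op 1 fold_up: fold axis h@4; visible region now rows[0,4) x cols[0,8) = 4x8
Op 2 fold_down: fold axis h@2; visible region now rows[2,4) x cols[0,8) = 2x8
Op 3 cut(0, 4): punch at orig (2,4); cuts so far [(2, 4)]; region rows[2,4) x cols[0,8) = 2x8
Op 4 cut(0, 5): punch at orig (2,5); cuts so far [(2, 4), (2, 5)]; region rows[2,4) x cols[0,8) = 2x8
Unfold 1 (reflect across h@2): 4 holes -> [(1, 4), (1, 5), (2, 4), (2, 5)]
Unfold 2 (reflect across h@4): 8 holes -> [(1, 4), (1, 5), (2, 4), (2, 5), (5, 4), (5, 5), (6, 4), (6, 5)]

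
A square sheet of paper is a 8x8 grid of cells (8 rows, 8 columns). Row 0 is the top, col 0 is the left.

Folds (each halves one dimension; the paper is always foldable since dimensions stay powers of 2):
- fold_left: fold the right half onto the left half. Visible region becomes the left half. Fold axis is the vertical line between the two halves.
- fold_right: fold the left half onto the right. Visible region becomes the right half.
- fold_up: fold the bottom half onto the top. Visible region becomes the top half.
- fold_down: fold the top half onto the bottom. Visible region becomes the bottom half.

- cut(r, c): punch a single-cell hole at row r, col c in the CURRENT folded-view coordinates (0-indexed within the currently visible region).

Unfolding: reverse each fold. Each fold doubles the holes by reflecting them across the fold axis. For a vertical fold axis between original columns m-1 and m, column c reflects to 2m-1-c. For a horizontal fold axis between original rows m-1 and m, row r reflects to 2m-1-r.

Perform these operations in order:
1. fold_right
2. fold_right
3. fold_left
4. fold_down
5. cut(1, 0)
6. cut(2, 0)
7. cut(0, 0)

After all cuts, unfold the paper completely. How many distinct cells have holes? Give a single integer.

Answer: 48

Derivation:
Op 1 fold_right: fold axis v@4; visible region now rows[0,8) x cols[4,8) = 8x4
Op 2 fold_right: fold axis v@6; visible region now rows[0,8) x cols[6,8) = 8x2
Op 3 fold_left: fold axis v@7; visible region now rows[0,8) x cols[6,7) = 8x1
Op 4 fold_down: fold axis h@4; visible region now rows[4,8) x cols[6,7) = 4x1
Op 5 cut(1, 0): punch at orig (5,6); cuts so far [(5, 6)]; region rows[4,8) x cols[6,7) = 4x1
Op 6 cut(2, 0): punch at orig (6,6); cuts so far [(5, 6), (6, 6)]; region rows[4,8) x cols[6,7) = 4x1
Op 7 cut(0, 0): punch at orig (4,6); cuts so far [(4, 6), (5, 6), (6, 6)]; region rows[4,8) x cols[6,7) = 4x1
Unfold 1 (reflect across h@4): 6 holes -> [(1, 6), (2, 6), (3, 6), (4, 6), (5, 6), (6, 6)]
Unfold 2 (reflect across v@7): 12 holes -> [(1, 6), (1, 7), (2, 6), (2, 7), (3, 6), (3, 7), (4, 6), (4, 7), (5, 6), (5, 7), (6, 6), (6, 7)]
Unfold 3 (reflect across v@6): 24 holes -> [(1, 4), (1, 5), (1, 6), (1, 7), (2, 4), (2, 5), (2, 6), (2, 7), (3, 4), (3, 5), (3, 6), (3, 7), (4, 4), (4, 5), (4, 6), (4, 7), (5, 4), (5, 5), (5, 6), (5, 7), (6, 4), (6, 5), (6, 6), (6, 7)]
Unfold 4 (reflect across v@4): 48 holes -> [(1, 0), (1, 1), (1, 2), (1, 3), (1, 4), (1, 5), (1, 6), (1, 7), (2, 0), (2, 1), (2, 2), (2, 3), (2, 4), (2, 5), (2, 6), (2, 7), (3, 0), (3, 1), (3, 2), (3, 3), (3, 4), (3, 5), (3, 6), (3, 7), (4, 0), (4, 1), (4, 2), (4, 3), (4, 4), (4, 5), (4, 6), (4, 7), (5, 0), (5, 1), (5, 2), (5, 3), (5, 4), (5, 5), (5, 6), (5, 7), (6, 0), (6, 1), (6, 2), (6, 3), (6, 4), (6, 5), (6, 6), (6, 7)]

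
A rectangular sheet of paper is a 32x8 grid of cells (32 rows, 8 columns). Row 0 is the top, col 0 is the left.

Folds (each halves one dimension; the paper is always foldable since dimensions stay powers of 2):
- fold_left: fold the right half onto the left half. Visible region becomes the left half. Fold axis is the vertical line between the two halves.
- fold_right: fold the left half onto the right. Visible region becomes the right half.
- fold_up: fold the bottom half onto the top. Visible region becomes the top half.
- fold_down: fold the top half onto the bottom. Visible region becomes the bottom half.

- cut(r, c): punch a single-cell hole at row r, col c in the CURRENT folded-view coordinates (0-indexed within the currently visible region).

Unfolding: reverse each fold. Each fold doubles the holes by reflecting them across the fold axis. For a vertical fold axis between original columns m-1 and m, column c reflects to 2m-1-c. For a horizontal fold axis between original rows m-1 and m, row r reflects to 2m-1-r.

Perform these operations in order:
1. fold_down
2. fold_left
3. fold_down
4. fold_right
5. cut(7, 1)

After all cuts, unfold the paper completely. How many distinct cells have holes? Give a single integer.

Op 1 fold_down: fold axis h@16; visible region now rows[16,32) x cols[0,8) = 16x8
Op 2 fold_left: fold axis v@4; visible region now rows[16,32) x cols[0,4) = 16x4
Op 3 fold_down: fold axis h@24; visible region now rows[24,32) x cols[0,4) = 8x4
Op 4 fold_right: fold axis v@2; visible region now rows[24,32) x cols[2,4) = 8x2
Op 5 cut(7, 1): punch at orig (31,3); cuts so far [(31, 3)]; region rows[24,32) x cols[2,4) = 8x2
Unfold 1 (reflect across v@2): 2 holes -> [(31, 0), (31, 3)]
Unfold 2 (reflect across h@24): 4 holes -> [(16, 0), (16, 3), (31, 0), (31, 3)]
Unfold 3 (reflect across v@4): 8 holes -> [(16, 0), (16, 3), (16, 4), (16, 7), (31, 0), (31, 3), (31, 4), (31, 7)]
Unfold 4 (reflect across h@16): 16 holes -> [(0, 0), (0, 3), (0, 4), (0, 7), (15, 0), (15, 3), (15, 4), (15, 7), (16, 0), (16, 3), (16, 4), (16, 7), (31, 0), (31, 3), (31, 4), (31, 7)]

Answer: 16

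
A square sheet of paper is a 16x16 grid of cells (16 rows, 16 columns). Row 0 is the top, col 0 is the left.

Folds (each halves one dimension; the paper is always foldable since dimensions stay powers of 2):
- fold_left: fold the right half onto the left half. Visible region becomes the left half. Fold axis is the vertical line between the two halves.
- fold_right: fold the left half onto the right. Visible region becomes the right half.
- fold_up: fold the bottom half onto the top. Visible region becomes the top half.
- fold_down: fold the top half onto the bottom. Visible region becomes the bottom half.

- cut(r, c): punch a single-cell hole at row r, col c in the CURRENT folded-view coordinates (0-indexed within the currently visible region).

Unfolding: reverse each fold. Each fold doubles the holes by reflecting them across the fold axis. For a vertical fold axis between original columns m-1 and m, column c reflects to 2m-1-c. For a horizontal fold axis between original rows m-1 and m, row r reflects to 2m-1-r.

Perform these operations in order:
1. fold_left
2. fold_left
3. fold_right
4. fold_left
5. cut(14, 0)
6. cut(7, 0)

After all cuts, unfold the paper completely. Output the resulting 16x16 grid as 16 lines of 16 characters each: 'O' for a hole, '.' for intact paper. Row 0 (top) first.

Op 1 fold_left: fold axis v@8; visible region now rows[0,16) x cols[0,8) = 16x8
Op 2 fold_left: fold axis v@4; visible region now rows[0,16) x cols[0,4) = 16x4
Op 3 fold_right: fold axis v@2; visible region now rows[0,16) x cols[2,4) = 16x2
Op 4 fold_left: fold axis v@3; visible region now rows[0,16) x cols[2,3) = 16x1
Op 5 cut(14, 0): punch at orig (14,2); cuts so far [(14, 2)]; region rows[0,16) x cols[2,3) = 16x1
Op 6 cut(7, 0): punch at orig (7,2); cuts so far [(7, 2), (14, 2)]; region rows[0,16) x cols[2,3) = 16x1
Unfold 1 (reflect across v@3): 4 holes -> [(7, 2), (7, 3), (14, 2), (14, 3)]
Unfold 2 (reflect across v@2): 8 holes -> [(7, 0), (7, 1), (7, 2), (7, 3), (14, 0), (14, 1), (14, 2), (14, 3)]
Unfold 3 (reflect across v@4): 16 holes -> [(7, 0), (7, 1), (7, 2), (7, 3), (7, 4), (7, 5), (7, 6), (7, 7), (14, 0), (14, 1), (14, 2), (14, 3), (14, 4), (14, 5), (14, 6), (14, 7)]
Unfold 4 (reflect across v@8): 32 holes -> [(7, 0), (7, 1), (7, 2), (7, 3), (7, 4), (7, 5), (7, 6), (7, 7), (7, 8), (7, 9), (7, 10), (7, 11), (7, 12), (7, 13), (7, 14), (7, 15), (14, 0), (14, 1), (14, 2), (14, 3), (14, 4), (14, 5), (14, 6), (14, 7), (14, 8), (14, 9), (14, 10), (14, 11), (14, 12), (14, 13), (14, 14), (14, 15)]

Answer: ................
................
................
................
................
................
................
OOOOOOOOOOOOOOOO
................
................
................
................
................
................
OOOOOOOOOOOOOOOO
................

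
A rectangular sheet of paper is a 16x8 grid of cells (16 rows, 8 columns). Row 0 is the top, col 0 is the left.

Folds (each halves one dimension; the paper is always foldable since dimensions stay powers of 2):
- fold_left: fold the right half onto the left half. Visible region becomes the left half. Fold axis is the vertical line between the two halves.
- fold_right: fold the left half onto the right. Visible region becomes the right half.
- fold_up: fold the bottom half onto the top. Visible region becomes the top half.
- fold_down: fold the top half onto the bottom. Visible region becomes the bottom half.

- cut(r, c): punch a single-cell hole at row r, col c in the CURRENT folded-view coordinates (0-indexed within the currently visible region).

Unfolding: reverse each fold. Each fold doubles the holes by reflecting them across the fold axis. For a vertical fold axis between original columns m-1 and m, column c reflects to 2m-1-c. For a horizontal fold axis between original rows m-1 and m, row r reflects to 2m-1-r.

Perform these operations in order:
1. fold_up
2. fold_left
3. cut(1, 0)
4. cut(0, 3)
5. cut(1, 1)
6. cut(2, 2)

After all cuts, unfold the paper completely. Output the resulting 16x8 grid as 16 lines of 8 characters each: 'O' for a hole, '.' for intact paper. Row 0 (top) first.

Answer: ...OO...
OO....OO
..O..O..
........
........
........
........
........
........
........
........
........
........
..O..O..
OO....OO
...OO...

Derivation:
Op 1 fold_up: fold axis h@8; visible region now rows[0,8) x cols[0,8) = 8x8
Op 2 fold_left: fold axis v@4; visible region now rows[0,8) x cols[0,4) = 8x4
Op 3 cut(1, 0): punch at orig (1,0); cuts so far [(1, 0)]; region rows[0,8) x cols[0,4) = 8x4
Op 4 cut(0, 3): punch at orig (0,3); cuts so far [(0, 3), (1, 0)]; region rows[0,8) x cols[0,4) = 8x4
Op 5 cut(1, 1): punch at orig (1,1); cuts so far [(0, 3), (1, 0), (1, 1)]; region rows[0,8) x cols[0,4) = 8x4
Op 6 cut(2, 2): punch at orig (2,2); cuts so far [(0, 3), (1, 0), (1, 1), (2, 2)]; region rows[0,8) x cols[0,4) = 8x4
Unfold 1 (reflect across v@4): 8 holes -> [(0, 3), (0, 4), (1, 0), (1, 1), (1, 6), (1, 7), (2, 2), (2, 5)]
Unfold 2 (reflect across h@8): 16 holes -> [(0, 3), (0, 4), (1, 0), (1, 1), (1, 6), (1, 7), (2, 2), (2, 5), (13, 2), (13, 5), (14, 0), (14, 1), (14, 6), (14, 7), (15, 3), (15, 4)]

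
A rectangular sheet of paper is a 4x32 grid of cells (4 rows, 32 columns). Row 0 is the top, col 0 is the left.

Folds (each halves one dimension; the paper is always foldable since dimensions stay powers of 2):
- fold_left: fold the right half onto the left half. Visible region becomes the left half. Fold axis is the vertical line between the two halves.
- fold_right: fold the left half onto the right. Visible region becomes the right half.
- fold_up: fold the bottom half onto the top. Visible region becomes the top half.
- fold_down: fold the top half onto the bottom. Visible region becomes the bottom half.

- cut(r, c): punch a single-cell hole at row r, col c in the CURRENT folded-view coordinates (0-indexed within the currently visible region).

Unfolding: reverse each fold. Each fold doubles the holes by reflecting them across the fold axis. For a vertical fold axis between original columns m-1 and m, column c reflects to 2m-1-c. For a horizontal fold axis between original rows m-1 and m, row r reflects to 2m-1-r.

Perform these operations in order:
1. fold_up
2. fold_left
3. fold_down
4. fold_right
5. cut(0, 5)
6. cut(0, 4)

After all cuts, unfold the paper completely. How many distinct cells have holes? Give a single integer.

Op 1 fold_up: fold axis h@2; visible region now rows[0,2) x cols[0,32) = 2x32
Op 2 fold_left: fold axis v@16; visible region now rows[0,2) x cols[0,16) = 2x16
Op 3 fold_down: fold axis h@1; visible region now rows[1,2) x cols[0,16) = 1x16
Op 4 fold_right: fold axis v@8; visible region now rows[1,2) x cols[8,16) = 1x8
Op 5 cut(0, 5): punch at orig (1,13); cuts so far [(1, 13)]; region rows[1,2) x cols[8,16) = 1x8
Op 6 cut(0, 4): punch at orig (1,12); cuts so far [(1, 12), (1, 13)]; region rows[1,2) x cols[8,16) = 1x8
Unfold 1 (reflect across v@8): 4 holes -> [(1, 2), (1, 3), (1, 12), (1, 13)]
Unfold 2 (reflect across h@1): 8 holes -> [(0, 2), (0, 3), (0, 12), (0, 13), (1, 2), (1, 3), (1, 12), (1, 13)]
Unfold 3 (reflect across v@16): 16 holes -> [(0, 2), (0, 3), (0, 12), (0, 13), (0, 18), (0, 19), (0, 28), (0, 29), (1, 2), (1, 3), (1, 12), (1, 13), (1, 18), (1, 19), (1, 28), (1, 29)]
Unfold 4 (reflect across h@2): 32 holes -> [(0, 2), (0, 3), (0, 12), (0, 13), (0, 18), (0, 19), (0, 28), (0, 29), (1, 2), (1, 3), (1, 12), (1, 13), (1, 18), (1, 19), (1, 28), (1, 29), (2, 2), (2, 3), (2, 12), (2, 13), (2, 18), (2, 19), (2, 28), (2, 29), (3, 2), (3, 3), (3, 12), (3, 13), (3, 18), (3, 19), (3, 28), (3, 29)]

Answer: 32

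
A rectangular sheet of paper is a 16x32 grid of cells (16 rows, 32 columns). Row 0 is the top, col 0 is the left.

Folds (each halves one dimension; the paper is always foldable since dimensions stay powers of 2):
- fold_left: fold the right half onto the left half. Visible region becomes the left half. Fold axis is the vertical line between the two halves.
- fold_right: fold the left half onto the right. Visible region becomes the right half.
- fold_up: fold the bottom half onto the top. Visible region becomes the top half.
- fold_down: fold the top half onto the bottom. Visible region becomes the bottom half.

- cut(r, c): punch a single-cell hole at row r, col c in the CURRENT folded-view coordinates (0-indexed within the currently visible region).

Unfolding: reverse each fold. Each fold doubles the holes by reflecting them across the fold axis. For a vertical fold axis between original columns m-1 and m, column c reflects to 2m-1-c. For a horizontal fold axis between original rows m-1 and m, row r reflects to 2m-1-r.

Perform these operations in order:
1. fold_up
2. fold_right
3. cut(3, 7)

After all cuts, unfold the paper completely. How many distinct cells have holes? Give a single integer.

Answer: 4

Derivation:
Op 1 fold_up: fold axis h@8; visible region now rows[0,8) x cols[0,32) = 8x32
Op 2 fold_right: fold axis v@16; visible region now rows[0,8) x cols[16,32) = 8x16
Op 3 cut(3, 7): punch at orig (3,23); cuts so far [(3, 23)]; region rows[0,8) x cols[16,32) = 8x16
Unfold 1 (reflect across v@16): 2 holes -> [(3, 8), (3, 23)]
Unfold 2 (reflect across h@8): 4 holes -> [(3, 8), (3, 23), (12, 8), (12, 23)]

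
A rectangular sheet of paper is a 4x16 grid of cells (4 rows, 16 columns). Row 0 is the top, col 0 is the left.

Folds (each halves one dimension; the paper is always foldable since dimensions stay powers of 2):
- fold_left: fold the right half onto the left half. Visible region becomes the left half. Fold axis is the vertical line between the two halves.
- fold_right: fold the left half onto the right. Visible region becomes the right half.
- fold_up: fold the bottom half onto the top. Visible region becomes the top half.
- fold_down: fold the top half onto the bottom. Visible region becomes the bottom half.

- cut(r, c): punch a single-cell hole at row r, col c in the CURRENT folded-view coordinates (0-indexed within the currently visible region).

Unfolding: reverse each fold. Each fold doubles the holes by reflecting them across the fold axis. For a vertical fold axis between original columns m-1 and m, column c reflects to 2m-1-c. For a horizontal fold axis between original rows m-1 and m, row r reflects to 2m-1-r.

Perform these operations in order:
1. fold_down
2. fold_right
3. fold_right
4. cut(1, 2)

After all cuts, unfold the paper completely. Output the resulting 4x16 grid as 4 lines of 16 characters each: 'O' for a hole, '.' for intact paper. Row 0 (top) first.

Answer: .O....O..O....O.
................
................
.O....O..O....O.

Derivation:
Op 1 fold_down: fold axis h@2; visible region now rows[2,4) x cols[0,16) = 2x16
Op 2 fold_right: fold axis v@8; visible region now rows[2,4) x cols[8,16) = 2x8
Op 3 fold_right: fold axis v@12; visible region now rows[2,4) x cols[12,16) = 2x4
Op 4 cut(1, 2): punch at orig (3,14); cuts so far [(3, 14)]; region rows[2,4) x cols[12,16) = 2x4
Unfold 1 (reflect across v@12): 2 holes -> [(3, 9), (3, 14)]
Unfold 2 (reflect across v@8): 4 holes -> [(3, 1), (3, 6), (3, 9), (3, 14)]
Unfold 3 (reflect across h@2): 8 holes -> [(0, 1), (0, 6), (0, 9), (0, 14), (3, 1), (3, 6), (3, 9), (3, 14)]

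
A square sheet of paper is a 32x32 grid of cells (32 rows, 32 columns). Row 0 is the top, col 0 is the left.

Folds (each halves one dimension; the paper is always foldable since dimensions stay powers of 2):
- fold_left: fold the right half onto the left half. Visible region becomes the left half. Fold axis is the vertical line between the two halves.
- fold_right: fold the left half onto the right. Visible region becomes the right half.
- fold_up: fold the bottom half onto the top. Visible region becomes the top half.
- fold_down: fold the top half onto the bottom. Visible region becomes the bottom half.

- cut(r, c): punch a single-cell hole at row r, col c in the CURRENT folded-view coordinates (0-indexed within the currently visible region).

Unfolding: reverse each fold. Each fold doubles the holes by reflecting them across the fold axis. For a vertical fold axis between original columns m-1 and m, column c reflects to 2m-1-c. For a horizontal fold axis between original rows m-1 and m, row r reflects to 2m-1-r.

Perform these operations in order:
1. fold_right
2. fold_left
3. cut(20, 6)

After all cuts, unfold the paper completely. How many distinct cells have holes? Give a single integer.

Answer: 4

Derivation:
Op 1 fold_right: fold axis v@16; visible region now rows[0,32) x cols[16,32) = 32x16
Op 2 fold_left: fold axis v@24; visible region now rows[0,32) x cols[16,24) = 32x8
Op 3 cut(20, 6): punch at orig (20,22); cuts so far [(20, 22)]; region rows[0,32) x cols[16,24) = 32x8
Unfold 1 (reflect across v@24): 2 holes -> [(20, 22), (20, 25)]
Unfold 2 (reflect across v@16): 4 holes -> [(20, 6), (20, 9), (20, 22), (20, 25)]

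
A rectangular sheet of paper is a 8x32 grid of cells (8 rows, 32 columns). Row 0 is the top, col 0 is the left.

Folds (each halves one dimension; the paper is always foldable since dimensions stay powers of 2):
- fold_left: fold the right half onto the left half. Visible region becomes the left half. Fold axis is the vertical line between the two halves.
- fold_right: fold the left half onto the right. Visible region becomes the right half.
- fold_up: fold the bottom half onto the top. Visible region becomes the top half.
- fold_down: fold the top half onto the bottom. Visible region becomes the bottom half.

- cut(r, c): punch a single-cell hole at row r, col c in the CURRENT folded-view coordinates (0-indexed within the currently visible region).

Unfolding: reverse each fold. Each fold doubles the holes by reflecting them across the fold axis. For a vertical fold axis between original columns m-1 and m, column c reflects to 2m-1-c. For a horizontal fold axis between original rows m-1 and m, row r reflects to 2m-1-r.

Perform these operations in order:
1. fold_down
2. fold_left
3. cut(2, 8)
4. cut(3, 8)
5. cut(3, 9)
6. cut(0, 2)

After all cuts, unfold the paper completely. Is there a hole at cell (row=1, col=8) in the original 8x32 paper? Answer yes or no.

Answer: yes

Derivation:
Op 1 fold_down: fold axis h@4; visible region now rows[4,8) x cols[0,32) = 4x32
Op 2 fold_left: fold axis v@16; visible region now rows[4,8) x cols[0,16) = 4x16
Op 3 cut(2, 8): punch at orig (6,8); cuts so far [(6, 8)]; region rows[4,8) x cols[0,16) = 4x16
Op 4 cut(3, 8): punch at orig (7,8); cuts so far [(6, 8), (7, 8)]; region rows[4,8) x cols[0,16) = 4x16
Op 5 cut(3, 9): punch at orig (7,9); cuts so far [(6, 8), (7, 8), (7, 9)]; region rows[4,8) x cols[0,16) = 4x16
Op 6 cut(0, 2): punch at orig (4,2); cuts so far [(4, 2), (6, 8), (7, 8), (7, 9)]; region rows[4,8) x cols[0,16) = 4x16
Unfold 1 (reflect across v@16): 8 holes -> [(4, 2), (4, 29), (6, 8), (6, 23), (7, 8), (7, 9), (7, 22), (7, 23)]
Unfold 2 (reflect across h@4): 16 holes -> [(0, 8), (0, 9), (0, 22), (0, 23), (1, 8), (1, 23), (3, 2), (3, 29), (4, 2), (4, 29), (6, 8), (6, 23), (7, 8), (7, 9), (7, 22), (7, 23)]
Holes: [(0, 8), (0, 9), (0, 22), (0, 23), (1, 8), (1, 23), (3, 2), (3, 29), (4, 2), (4, 29), (6, 8), (6, 23), (7, 8), (7, 9), (7, 22), (7, 23)]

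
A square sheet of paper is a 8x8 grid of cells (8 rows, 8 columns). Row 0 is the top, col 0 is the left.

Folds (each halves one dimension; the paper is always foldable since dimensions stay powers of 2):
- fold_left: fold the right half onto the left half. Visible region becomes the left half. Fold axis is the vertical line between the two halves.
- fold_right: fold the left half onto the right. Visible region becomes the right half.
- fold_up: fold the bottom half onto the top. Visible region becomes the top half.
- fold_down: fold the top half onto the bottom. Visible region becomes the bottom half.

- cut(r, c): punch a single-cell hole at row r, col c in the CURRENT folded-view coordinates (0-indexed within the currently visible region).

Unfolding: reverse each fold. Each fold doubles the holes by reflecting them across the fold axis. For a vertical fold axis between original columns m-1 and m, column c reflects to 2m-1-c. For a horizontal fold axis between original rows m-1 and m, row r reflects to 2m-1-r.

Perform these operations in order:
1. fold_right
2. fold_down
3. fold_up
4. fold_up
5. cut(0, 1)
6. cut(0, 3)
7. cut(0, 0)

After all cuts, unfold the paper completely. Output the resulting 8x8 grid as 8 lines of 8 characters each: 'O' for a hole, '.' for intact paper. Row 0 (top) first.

Answer: O.OOOO.O
O.OOOO.O
O.OOOO.O
O.OOOO.O
O.OOOO.O
O.OOOO.O
O.OOOO.O
O.OOOO.O

Derivation:
Op 1 fold_right: fold axis v@4; visible region now rows[0,8) x cols[4,8) = 8x4
Op 2 fold_down: fold axis h@4; visible region now rows[4,8) x cols[4,8) = 4x4
Op 3 fold_up: fold axis h@6; visible region now rows[4,6) x cols[4,8) = 2x4
Op 4 fold_up: fold axis h@5; visible region now rows[4,5) x cols[4,8) = 1x4
Op 5 cut(0, 1): punch at orig (4,5); cuts so far [(4, 5)]; region rows[4,5) x cols[4,8) = 1x4
Op 6 cut(0, 3): punch at orig (4,7); cuts so far [(4, 5), (4, 7)]; region rows[4,5) x cols[4,8) = 1x4
Op 7 cut(0, 0): punch at orig (4,4); cuts so far [(4, 4), (4, 5), (4, 7)]; region rows[4,5) x cols[4,8) = 1x4
Unfold 1 (reflect across h@5): 6 holes -> [(4, 4), (4, 5), (4, 7), (5, 4), (5, 5), (5, 7)]
Unfold 2 (reflect across h@6): 12 holes -> [(4, 4), (4, 5), (4, 7), (5, 4), (5, 5), (5, 7), (6, 4), (6, 5), (6, 7), (7, 4), (7, 5), (7, 7)]
Unfold 3 (reflect across h@4): 24 holes -> [(0, 4), (0, 5), (0, 7), (1, 4), (1, 5), (1, 7), (2, 4), (2, 5), (2, 7), (3, 4), (3, 5), (3, 7), (4, 4), (4, 5), (4, 7), (5, 4), (5, 5), (5, 7), (6, 4), (6, 5), (6, 7), (7, 4), (7, 5), (7, 7)]
Unfold 4 (reflect across v@4): 48 holes -> [(0, 0), (0, 2), (0, 3), (0, 4), (0, 5), (0, 7), (1, 0), (1, 2), (1, 3), (1, 4), (1, 5), (1, 7), (2, 0), (2, 2), (2, 3), (2, 4), (2, 5), (2, 7), (3, 0), (3, 2), (3, 3), (3, 4), (3, 5), (3, 7), (4, 0), (4, 2), (4, 3), (4, 4), (4, 5), (4, 7), (5, 0), (5, 2), (5, 3), (5, 4), (5, 5), (5, 7), (6, 0), (6, 2), (6, 3), (6, 4), (6, 5), (6, 7), (7, 0), (7, 2), (7, 3), (7, 4), (7, 5), (7, 7)]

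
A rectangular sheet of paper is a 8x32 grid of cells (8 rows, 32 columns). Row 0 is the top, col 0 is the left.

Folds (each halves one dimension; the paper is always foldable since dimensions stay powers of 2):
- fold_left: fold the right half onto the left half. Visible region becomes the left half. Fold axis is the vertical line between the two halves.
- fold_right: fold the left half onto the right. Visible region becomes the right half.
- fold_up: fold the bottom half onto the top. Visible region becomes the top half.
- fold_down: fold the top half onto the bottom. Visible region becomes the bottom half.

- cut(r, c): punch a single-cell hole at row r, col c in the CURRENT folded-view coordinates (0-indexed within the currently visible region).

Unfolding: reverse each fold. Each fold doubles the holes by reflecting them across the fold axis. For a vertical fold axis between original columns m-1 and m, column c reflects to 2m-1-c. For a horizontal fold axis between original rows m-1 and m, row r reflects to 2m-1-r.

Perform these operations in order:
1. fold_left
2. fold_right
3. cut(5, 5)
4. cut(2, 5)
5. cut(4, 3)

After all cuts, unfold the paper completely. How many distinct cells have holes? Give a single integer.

Op 1 fold_left: fold axis v@16; visible region now rows[0,8) x cols[0,16) = 8x16
Op 2 fold_right: fold axis v@8; visible region now rows[0,8) x cols[8,16) = 8x8
Op 3 cut(5, 5): punch at orig (5,13); cuts so far [(5, 13)]; region rows[0,8) x cols[8,16) = 8x8
Op 4 cut(2, 5): punch at orig (2,13); cuts so far [(2, 13), (5, 13)]; region rows[0,8) x cols[8,16) = 8x8
Op 5 cut(4, 3): punch at orig (4,11); cuts so far [(2, 13), (4, 11), (5, 13)]; region rows[0,8) x cols[8,16) = 8x8
Unfold 1 (reflect across v@8): 6 holes -> [(2, 2), (2, 13), (4, 4), (4, 11), (5, 2), (5, 13)]
Unfold 2 (reflect across v@16): 12 holes -> [(2, 2), (2, 13), (2, 18), (2, 29), (4, 4), (4, 11), (4, 20), (4, 27), (5, 2), (5, 13), (5, 18), (5, 29)]

Answer: 12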